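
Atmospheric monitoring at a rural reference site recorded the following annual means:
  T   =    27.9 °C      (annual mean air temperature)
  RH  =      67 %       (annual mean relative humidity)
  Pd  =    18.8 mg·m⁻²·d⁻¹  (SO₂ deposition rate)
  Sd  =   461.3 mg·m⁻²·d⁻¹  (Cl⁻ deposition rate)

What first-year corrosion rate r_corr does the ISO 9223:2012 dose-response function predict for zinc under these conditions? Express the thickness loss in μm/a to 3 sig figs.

zinc: temperature factor f = -0.071·(17.9) = -1.2709
  Pd branch = 0.0129·Pd^0.44·e^(0.046·RH+f) = 0.2869 μm/a
  Cl⁻ term: 0.0175·461.3^0.57·exp(0.008·67+0.085·27.9) = 10.57
  sum: 0.2869 + 10.57 → r_corr = 10.86 μm/a

r_corr = 10.9 μm/a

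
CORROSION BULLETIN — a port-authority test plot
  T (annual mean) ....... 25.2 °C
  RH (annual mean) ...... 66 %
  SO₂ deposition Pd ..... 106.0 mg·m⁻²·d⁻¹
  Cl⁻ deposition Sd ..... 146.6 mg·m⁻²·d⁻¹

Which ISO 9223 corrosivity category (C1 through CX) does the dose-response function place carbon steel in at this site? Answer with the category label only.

carbon steel: temperature factor f = -0.054·(15.2) = -0.8208
  SO₂ term: 1.77·106.0^0.52·exp(0.02·66-0.8208) = 32.96
  Sd branch = 0.102·Sd^0.62·e^(0.033·RH+0.04·T) = 54.36 μm/a
  r_corr = 32.96 + 54.36 = 87.31 μm/a
Category bounds: 80…200 μm/a bracket r_corr ⇒ C5

C5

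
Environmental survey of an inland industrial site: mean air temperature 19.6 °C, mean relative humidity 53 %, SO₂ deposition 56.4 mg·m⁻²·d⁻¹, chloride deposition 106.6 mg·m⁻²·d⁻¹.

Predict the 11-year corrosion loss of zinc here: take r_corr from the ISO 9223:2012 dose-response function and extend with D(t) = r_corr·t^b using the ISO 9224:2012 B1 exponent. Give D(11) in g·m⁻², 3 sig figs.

D(11) = 124 g·m⁻²

zinc: temperature factor f = -0.071·(9.6) = -0.6816
  SO₂ term: 0.0129·56.4^0.44·exp(0.046·53-0.6816) = 0.4405
  Cl⁻ term: 0.0175·106.6^0.57·exp(0.008·53+0.085·19.6) = 2.026
  sum: 0.4405 + 2.026 → r_corr = 2.466 μm/a
Long-term exponent b (ISO 9224 Table 2, B1) = 0.813
  D(11) = 2.466 × 11^0.813 = 2.466 × 7.025 = 17.32 μm
  Mass loss = 17.32 μm × 7.14 g/cm³ = 123.7 g·m⁻²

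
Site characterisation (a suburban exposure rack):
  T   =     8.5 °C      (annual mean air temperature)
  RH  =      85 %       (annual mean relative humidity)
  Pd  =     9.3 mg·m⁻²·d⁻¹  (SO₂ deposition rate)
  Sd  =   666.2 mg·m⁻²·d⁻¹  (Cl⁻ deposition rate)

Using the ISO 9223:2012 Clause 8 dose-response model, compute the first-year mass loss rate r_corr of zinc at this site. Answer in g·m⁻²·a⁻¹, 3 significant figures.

r_corr = 32.2 g·m⁻²·a⁻¹

zinc: temperature factor f = +0.038·(-1.5) = -0.0570
  sulphur-dioxide contribution → 1.622 μm/a
  chloride contribution → 2.895 μm/a
  ⇒ r_corr(zinc) = 4.517 μm/a
Convert to mass loss: 4.517 μm/a × 7.14 g/cm³ = 32.25 g·m⁻²·a⁻¹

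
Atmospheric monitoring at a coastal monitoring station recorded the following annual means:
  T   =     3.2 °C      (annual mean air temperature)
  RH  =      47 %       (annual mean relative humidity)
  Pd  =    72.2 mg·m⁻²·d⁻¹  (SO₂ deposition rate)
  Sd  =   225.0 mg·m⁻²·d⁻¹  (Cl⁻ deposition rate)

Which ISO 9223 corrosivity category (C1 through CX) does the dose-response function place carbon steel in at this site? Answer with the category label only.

C3

carbon steel: temperature factor f = +0.150·(-6.8) = -1.0200
  SO₂ term: 1.77·72.2^0.52·exp(0.02·47-1.0200) = 15.12
  Cl⁻ term: 0.102·225.0^0.62·exp(0.033·47+0.04·3.2) = 15.71
  r_corr = 15.12 + 15.71 = 30.83 μm/a
30.8 μm/a falls in (25, 50] for carbon steel → category C3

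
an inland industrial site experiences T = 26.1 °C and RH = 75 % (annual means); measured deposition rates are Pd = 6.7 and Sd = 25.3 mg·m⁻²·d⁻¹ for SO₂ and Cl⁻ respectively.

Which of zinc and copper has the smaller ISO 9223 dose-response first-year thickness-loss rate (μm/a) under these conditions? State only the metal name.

zinc: T>10 °C ⇒ hinge -0.071·(26.1−10) = -1.1431
  sulphur-dioxide contribution → 0.2992 μm/a
  chloride contribution → 1.849 μm/a
  ⇒ r_corr(zinc) = 2.148 μm/a
copper: f(T) = -0.080·(T−10) [T>10 °C] = -1.2880
  sulphur-dioxide contribution → 0.2002 μm/a
  chloride contribution → 1.311 μm/a
  ⇒ r_corr(copper) = 1.511 μm/a
Ordering by μm/a: zinc (2.15) > copper (1.51)

copper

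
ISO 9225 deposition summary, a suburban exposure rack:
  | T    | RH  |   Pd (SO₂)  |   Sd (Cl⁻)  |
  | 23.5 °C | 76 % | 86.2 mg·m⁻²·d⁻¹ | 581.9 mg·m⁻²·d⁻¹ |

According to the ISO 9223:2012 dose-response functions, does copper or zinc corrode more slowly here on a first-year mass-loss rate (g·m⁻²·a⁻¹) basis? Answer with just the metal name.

copper

copper: temperature factor f = -0.080·(13.5) = -1.0800
  Pd branch = 0.0053·Pd^0.26·e^(0.059·RH+f) = 0.508 μm/a
  Sd branch = 0.01025·Sd^0.27·e^(0.036·RH+0.049·T) = 2.79 μm/a
  r_corr = 0.508 + 2.79 = 3.298 μm/a
  mass loss = 3.298 μm/a × 8.96 g/cm³ = 29.55 g·m⁻²·a⁻¹
zinc: T>10 °C ⇒ hinge -0.071·(23.5−10) = -0.9585
  Pd branch = 0.0129·Pd^0.44·e^(0.046·RH+f) = 1.159 μm/a
  Cl⁻ term: 0.0175·581.9^0.57·exp(0.008·76+0.085·23.5) = 8.924
  sum: 1.159 + 8.924 → r_corr = 10.08 μm/a
  mass loss = 10.08 μm/a × 7.14 g/cm³ = 71.99 g·m⁻²·a⁻¹
Ordering by g·m⁻²·a⁻¹: zinc (72) > copper (29.5)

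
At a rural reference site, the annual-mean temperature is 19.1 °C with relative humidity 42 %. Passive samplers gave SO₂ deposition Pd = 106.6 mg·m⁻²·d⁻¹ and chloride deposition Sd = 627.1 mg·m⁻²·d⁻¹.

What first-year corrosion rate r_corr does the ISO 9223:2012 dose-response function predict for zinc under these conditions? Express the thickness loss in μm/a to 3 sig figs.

zinc: temperature factor f = -0.071·(9.1) = -0.6461
  Pd branch = 0.0129·Pd^0.44·e^(0.046·RH+f) = 0.3641 μm/a
  Sd branch = 0.0175·Sd^0.57·e^(0.008·RH+0.085·T) = 4.881 μm/a
  sum: 0.3641 + 4.881 → r_corr = 5.245 μm/a

r_corr = 5.25 μm/a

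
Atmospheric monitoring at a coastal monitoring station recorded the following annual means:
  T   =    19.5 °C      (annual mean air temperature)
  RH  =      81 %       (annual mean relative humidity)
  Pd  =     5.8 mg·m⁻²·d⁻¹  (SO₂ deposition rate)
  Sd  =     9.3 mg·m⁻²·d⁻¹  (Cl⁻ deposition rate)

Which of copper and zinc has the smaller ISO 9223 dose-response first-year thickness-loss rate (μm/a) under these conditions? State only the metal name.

copper: T>10 °C ⇒ hinge -0.080·(19.5−10) = -0.7600
  SO₂ term: 0.0053·5.8^0.26·exp(0.059·81-0.7600) = 0.4658
  Cl⁻ term: 0.01025·9.3^0.27·exp(0.036·81+0.049·19.5) = 0.8986
  sum: 0.4658 + 0.8986 → r_corr = 1.364 μm/a
zinc: f(T) = -0.071·(T−10) [T>10 °C] = -0.6745
  Pd branch = 0.0129·Pd^0.44·e^(0.046·RH+f) = 0.5912 μm/a
  Cl⁻ term: 0.0175·9.3^0.57·exp(0.008·81+0.085·19.5) = 0.6257
  sum: 0.5912 + 0.6257 → r_corr = 1.217 μm/a
Ordering by μm/a: copper (1.36) > zinc (1.22)

zinc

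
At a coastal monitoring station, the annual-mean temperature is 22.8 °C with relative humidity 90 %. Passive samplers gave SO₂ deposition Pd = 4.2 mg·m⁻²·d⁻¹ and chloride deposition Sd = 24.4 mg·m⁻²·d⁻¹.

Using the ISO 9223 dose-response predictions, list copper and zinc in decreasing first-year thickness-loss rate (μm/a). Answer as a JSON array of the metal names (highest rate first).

["copper", "zinc"]

copper: T>10 °C ⇒ hinge -0.080·(22.8−10) = -1.0240
  SO₂ term: 0.0053·4.2^0.26·exp(0.059·90-1.0240) = 0.5594
  Sd branch = 0.01025·Sd^0.27·e^(0.036·RH+0.049·T) = 1.895 μm/a
  sum: 0.5594 + 1.895 → r_corr = 2.454 μm/a
zinc: temperature factor f = -0.071·(12.8) = -0.9088
  SO₂ term: 0.0129·4.2^0.44·exp(0.046·90-0.9088) = 0.6139
  Cl⁻ term: 0.0175·24.4^0.57·exp(0.008·90+0.085·22.8) = 1.542
  sum: 0.6139 + 1.542 → r_corr = 2.156 μm/a
Ordering by μm/a: copper (2.45) > zinc (2.16)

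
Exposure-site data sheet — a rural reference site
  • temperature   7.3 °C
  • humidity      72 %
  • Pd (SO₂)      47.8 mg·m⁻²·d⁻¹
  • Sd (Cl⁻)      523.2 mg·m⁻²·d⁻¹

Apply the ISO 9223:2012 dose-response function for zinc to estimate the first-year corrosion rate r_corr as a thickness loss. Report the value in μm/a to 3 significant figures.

r_corr = 3.80 μm/a

zinc: f(T) = +0.038·(T−10) [T≤10 °C] = -0.1026
  SO₂ term: 0.0129·47.8^0.44·exp(0.046·72-0.1026) = 1.751
  Cl⁻ term: 0.0175·523.2^0.57·exp(0.008·72+0.085·7.3) = 2.053
  r_corr = 1.751 + 2.053 = 3.804 μm/a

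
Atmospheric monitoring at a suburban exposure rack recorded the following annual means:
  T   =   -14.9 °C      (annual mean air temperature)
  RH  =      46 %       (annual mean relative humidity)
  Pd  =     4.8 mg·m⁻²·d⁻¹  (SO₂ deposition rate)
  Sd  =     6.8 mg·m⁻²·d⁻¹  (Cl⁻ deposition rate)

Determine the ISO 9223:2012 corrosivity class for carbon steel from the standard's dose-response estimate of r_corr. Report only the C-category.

C1

carbon steel: f(T) = +0.150·(T−10) [T≤10 °C] = -3.7350
  sulphur-dioxide contribution → 0.2397 μm/a
  chloride contribution → 0.8417 μm/a
  ⇒ r_corr(carbon steel) = 1.081 μm/a
Category bounds: 0…1.3 μm/a bracket r_corr ⇒ C1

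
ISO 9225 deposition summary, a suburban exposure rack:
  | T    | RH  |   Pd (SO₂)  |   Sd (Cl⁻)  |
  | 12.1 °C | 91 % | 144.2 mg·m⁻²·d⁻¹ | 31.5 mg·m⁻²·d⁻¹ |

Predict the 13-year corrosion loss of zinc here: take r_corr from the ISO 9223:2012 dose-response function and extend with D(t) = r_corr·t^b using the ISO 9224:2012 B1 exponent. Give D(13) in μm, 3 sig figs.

zinc: temperature factor f = -0.071·(2.1) = -0.1491
  SO₂ term: 0.0129·144.2^0.44·exp(0.046·91-0.1491) = 6.512
  Sd branch = 0.0175·Sd^0.57·e^(0.008·RH+0.085·T) = 0.7243 μm/a
  sum: 6.512 + 0.7243 → r_corr = 7.237 μm/a
Power-law: D(13) = r_corr · 13^0.813
  D(13) = 7.237 × 13^0.813 = 7.237 × 8.047 = 58.23 μm

D(13) = 58.2 μm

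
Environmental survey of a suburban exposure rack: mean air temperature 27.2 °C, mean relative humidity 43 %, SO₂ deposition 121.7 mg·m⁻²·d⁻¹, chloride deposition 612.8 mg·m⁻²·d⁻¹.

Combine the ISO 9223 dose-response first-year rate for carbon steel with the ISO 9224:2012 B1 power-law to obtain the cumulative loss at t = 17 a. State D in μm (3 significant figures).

D(17) = 383 μm

carbon steel: T>10 °C ⇒ hinge -0.054·(27.2−10) = -0.9288
  SO₂ term: 1.77·121.7^0.52·exp(0.02·43-0.9288) = 20.07
  Cl⁻ term: 0.102·612.8^0.62·exp(0.033·43+0.04·27.2) = 66.91
  sum: 20.07 + 66.91 → r_corr = 86.98 μm/a
Long-term exponent b (ISO 9224 Table 2, B1) = 0.523
  D(17) = 86.98 × 17^0.523 = 86.98 × 4.401 = 382.8 μm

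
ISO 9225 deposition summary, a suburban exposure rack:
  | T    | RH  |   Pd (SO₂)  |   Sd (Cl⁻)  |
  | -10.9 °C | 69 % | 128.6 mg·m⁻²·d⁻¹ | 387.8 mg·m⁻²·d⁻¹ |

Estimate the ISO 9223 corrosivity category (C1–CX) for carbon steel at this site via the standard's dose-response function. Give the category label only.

C3

carbon steel: T≤10 °C ⇒ hinge +0.150·(-10.9−10) = -3.1350
  sulphur-dioxide contribution → 3.825 μm/a
  chloride contribution → 25.89 μm/a
  ⇒ r_corr(carbon steel) = 29.71 μm/a
29.7 μm/a falls in (25, 50] for carbon steel → category C3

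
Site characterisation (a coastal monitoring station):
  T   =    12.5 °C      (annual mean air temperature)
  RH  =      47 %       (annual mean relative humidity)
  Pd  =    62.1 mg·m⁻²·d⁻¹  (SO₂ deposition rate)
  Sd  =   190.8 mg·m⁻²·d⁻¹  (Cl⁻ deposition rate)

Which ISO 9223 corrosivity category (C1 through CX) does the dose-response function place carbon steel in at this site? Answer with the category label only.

carbon steel: T>10 °C ⇒ hinge -0.054·(12.5−10) = -0.1350
  SO₂ term: 1.77·62.1^0.52·exp(0.02·47-0.1350) = 33.88
  Sd branch = 0.102·Sd^0.62·e^(0.033·RH+0.04·T) = 20.57 μm/a
  sum: 33.88 + 20.57 → r_corr = 54.46 μm/a
54.5 μm/a falls in (50, 80] for carbon steel → category C4

C4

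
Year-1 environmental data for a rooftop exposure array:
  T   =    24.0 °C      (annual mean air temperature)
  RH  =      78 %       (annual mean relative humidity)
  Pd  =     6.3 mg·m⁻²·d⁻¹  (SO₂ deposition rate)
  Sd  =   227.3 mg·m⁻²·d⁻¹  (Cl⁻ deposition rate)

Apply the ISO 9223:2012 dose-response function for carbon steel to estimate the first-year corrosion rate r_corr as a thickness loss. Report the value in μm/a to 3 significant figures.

r_corr = 111 μm/a

carbon steel: f(T) = -0.054·(T−10) [T>10 °C] = -0.7560
  sulphur-dioxide contribution → 10.3 μm/a
  chloride contribution → 101 μm/a
  total first-year rate 111.3 μm/a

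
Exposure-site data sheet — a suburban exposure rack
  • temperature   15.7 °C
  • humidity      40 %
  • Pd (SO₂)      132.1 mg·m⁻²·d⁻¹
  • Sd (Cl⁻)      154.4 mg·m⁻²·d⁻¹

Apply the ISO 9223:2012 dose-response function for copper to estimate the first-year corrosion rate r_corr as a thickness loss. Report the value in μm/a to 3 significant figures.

r_corr = 0.491 μm/a

copper: T>10 °C ⇒ hinge -0.080·(15.7−10) = -0.4560
  Pd branch = 0.0053·Pd^0.26·e^(0.059·RH+f) = 0.1267 μm/a
  Sd branch = 0.01025·Sd^0.27·e^(0.036·RH+0.049·T) = 0.364 μm/a
  r_corr = 0.1267 + 0.364 = 0.4907 μm/a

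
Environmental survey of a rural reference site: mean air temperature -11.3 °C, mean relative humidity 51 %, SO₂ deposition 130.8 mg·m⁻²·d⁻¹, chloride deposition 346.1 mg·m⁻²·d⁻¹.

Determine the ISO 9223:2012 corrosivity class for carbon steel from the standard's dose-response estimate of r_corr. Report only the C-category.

carbon steel: T≤10 °C ⇒ hinge +0.150·(-11.3−10) = -3.1950
  sulphur-dioxide contribution → 2.535 μm/a
  chloride contribution → 13.11 μm/a
  total first-year rate 15.64 μm/a
Category bounds: 1.3…25 μm/a bracket r_corr ⇒ C2

C2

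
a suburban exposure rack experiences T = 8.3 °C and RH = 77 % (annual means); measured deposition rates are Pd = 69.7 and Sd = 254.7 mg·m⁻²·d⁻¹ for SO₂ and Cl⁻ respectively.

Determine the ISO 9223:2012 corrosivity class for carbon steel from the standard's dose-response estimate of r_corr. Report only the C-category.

carbon steel: f(T) = +0.150·(T−10) [T≤10 °C] = -0.2550
  sulphur-dioxide contribution → 58.15 μm/a
  chloride contribution → 55.98 μm/a
  ⇒ r_corr(carbon steel) = 114.1 μm/a
Category bounds: 80…200 μm/a bracket r_corr ⇒ C5

C5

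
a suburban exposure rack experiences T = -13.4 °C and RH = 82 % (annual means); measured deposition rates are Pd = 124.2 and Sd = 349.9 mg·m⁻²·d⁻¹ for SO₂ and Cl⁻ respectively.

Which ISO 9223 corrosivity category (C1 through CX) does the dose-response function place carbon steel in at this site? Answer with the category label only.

carbon steel: f(T) = +0.150·(T−10) [T≤10 °C] = -3.5100
  SO₂ term: 1.77·124.2^0.52·exp(0.02·82-3.5100) = 3.348
  Sd branch = 0.102·Sd^0.62·e^(0.033·RH+0.04·T) = 33.75 μm/a
  r_corr = 3.348 + 33.75 = 37.1 μm/a
37.1 μm/a falls in (25, 50] for carbon steel → category C3

C3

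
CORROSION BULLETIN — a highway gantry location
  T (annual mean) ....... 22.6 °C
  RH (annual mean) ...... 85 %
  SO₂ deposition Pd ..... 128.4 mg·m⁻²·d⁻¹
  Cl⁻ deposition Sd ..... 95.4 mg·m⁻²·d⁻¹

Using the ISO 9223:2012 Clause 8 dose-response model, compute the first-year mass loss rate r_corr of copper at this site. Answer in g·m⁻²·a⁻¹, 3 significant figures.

r_corr = 29.5 g·m⁻²·a⁻¹

copper: f(T) = -0.080·(T−10) [T>10 °C] = -1.0080
  sulphur-dioxide contribution → 1.03 μm/a
  chloride contribution → 2.265 μm/a
  ⇒ r_corr(copper) = 3.295 μm/a
Convert to mass loss: 3.295 μm/a × 8.96 g/cm³ = 29.52 g·m⁻²·a⁻¹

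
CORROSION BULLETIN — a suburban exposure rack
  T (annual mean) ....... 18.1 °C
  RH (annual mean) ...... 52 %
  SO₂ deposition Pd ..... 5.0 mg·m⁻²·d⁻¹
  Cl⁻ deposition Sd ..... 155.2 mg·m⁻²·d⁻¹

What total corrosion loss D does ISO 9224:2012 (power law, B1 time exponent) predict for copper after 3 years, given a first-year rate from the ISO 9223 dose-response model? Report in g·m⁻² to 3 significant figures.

copper: T>10 °C ⇒ hinge -0.080·(18.1−10) = -0.6480
  Pd branch = 0.0053·Pd^0.26·e^(0.059·RH+f) = 0.09057 μm/a
  Sd branch = 0.01025·Sd^0.27·e^(0.036·RH+0.049·T) = 0.6316 μm/a
  sum: 0.09057 + 0.6316 → r_corr = 0.7222 μm/a
Power-law: D(3) = r_corr · 3^0.667
  D(3) = 0.7222 × 3^0.667 = 0.7222 × 2.081 = 1.503 μm
  Mass loss = 1.503 μm × 8.96 g/cm³ = 13.46 g·m⁻²

D(3) = 13.5 g·m⁻²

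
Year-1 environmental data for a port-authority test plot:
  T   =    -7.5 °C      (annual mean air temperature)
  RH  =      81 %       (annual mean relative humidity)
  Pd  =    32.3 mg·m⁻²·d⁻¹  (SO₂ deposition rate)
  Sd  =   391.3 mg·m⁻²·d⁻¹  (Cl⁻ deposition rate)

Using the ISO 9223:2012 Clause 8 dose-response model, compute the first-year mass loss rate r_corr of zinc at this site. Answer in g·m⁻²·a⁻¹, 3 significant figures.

zinc: f(T) = +0.038·(T−10) [T≤10 °C] = -0.6650
  SO₂ term: 0.0129·32.3^0.44·exp(0.046·81-0.6650) = 1.271
  Sd branch = 0.0175·Sd^0.57·e^(0.008·RH+0.085·T) = 0.5313 μm/a
  sum: 1.271 + 0.5313 → r_corr = 1.802 μm/a
Convert to mass loss: 1.802 μm/a × 7.14 g/cm³ = 12.87 g·m⁻²·a⁻¹

r_corr = 12.9 g·m⁻²·a⁻¹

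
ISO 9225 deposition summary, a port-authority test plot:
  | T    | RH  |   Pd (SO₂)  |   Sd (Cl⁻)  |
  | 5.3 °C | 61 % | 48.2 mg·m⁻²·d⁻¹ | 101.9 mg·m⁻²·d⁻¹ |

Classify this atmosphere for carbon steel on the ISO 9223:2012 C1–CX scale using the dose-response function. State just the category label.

C3

carbon steel: T≤10 °C ⇒ hinge +0.150·(5.3−10) = -0.7050
  Pd branch = 1.77·Pd^0.52·e^(0.02·RH+f) = 22.22 μm/a
  Cl⁻ term: 0.102·101.9^0.62·exp(0.033·61+0.04·5.3) = 16.59
  r_corr = 22.22 + 16.59 = 38.82 μm/a
ISO 9223 Table 2 (carbon steel): 25 < 38.8 ≤ 50 μm/a ⇒ C3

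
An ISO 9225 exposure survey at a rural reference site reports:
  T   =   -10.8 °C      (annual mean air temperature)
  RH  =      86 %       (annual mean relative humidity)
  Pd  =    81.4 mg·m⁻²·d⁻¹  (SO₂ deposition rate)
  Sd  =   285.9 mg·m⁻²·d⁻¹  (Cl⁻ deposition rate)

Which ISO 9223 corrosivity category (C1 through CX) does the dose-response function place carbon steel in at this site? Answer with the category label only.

C3

carbon steel: temperature factor f = +0.150·(-20.8) = -3.1200
  SO₂ term: 1.77·81.4^0.52·exp(0.02·86-3.1200) = 4.3
  Sd branch = 0.102·Sd^0.62·e^(0.033·RH+0.04·T) = 37.7 μm/a
  sum: 4.3 + 37.7 → r_corr = 42 μm/a
Category bounds: 25…50 μm/a bracket r_corr ⇒ C3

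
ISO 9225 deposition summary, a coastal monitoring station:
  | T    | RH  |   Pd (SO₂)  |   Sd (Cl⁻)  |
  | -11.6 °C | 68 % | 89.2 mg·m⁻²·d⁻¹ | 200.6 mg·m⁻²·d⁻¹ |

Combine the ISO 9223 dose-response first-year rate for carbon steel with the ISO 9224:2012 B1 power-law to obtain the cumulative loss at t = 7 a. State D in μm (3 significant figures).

carbon steel: f(T) = +0.150·(T−10) [T≤10 °C] = -3.2400
  sulphur-dioxide contribution → 2.791 μm/a
  chloride contribution → 16.18 μm/a
  ⇒ r_corr(carbon steel) = 18.97 μm/a
ISO 9224: D(t) = r_corr · t^b with b = 0.523 (carbon steel, B1)
  D(7) = 18.97 × 7^0.523 = 18.97 × 2.767 = 52.5 μm

D(7) = 52.5 μm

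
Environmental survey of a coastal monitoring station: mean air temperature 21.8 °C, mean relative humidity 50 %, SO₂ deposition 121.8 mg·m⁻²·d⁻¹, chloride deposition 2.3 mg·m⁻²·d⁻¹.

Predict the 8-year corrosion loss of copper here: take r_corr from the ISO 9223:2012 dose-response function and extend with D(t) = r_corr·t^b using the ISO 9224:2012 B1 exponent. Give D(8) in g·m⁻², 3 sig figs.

copper: f(T) = -0.080·(T−10) [T>10 °C] = -0.9440
  Pd branch = 0.0053·Pd^0.26·e^(0.059·RH+f) = 0.1373 μm/a
  Cl⁻ term: 0.01025·2.3^0.27·exp(0.036·50+0.049·21.8) = 0.226
  r_corr = 0.1373 + 0.226 = 0.3633 μm/a
Long-term exponent b (ISO 9224 Table 2, B1) = 0.667
  D(8) = 0.3633 × 8^0.667 = 0.3633 × 4.003 = 1.454 μm
  Mass loss = 1.454 μm × 8.96 g/cm³ = 13.03 g·m⁻²

D(8) = 13.0 g·m⁻²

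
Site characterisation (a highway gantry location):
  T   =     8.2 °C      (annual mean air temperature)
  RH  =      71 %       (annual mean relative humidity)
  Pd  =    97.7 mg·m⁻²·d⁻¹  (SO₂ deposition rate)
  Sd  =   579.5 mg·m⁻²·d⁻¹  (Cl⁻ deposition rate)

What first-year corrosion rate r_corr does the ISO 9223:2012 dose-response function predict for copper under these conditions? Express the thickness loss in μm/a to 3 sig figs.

copper: f(T) = +0.126·(T−10) [T≤10 °C] = -0.2268
  Pd branch = 0.0053·Pd^0.26·e^(0.059·RH+f) = 0.9171 μm/a
  Cl⁻ term: 0.01025·579.5^0.27·exp(0.036·71+0.049·8.2) = 1.1
  r_corr = 0.9171 + 1.1 = 2.017 μm/a

r_corr = 2.02 μm/a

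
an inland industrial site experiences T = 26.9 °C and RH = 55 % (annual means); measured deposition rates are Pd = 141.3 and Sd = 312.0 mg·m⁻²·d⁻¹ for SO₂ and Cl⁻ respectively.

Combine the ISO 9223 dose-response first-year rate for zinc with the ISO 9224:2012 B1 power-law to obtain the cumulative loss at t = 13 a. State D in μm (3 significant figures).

zinc: f(T) = -0.071·(T−10) [T>10 °C] = -1.1999
  sulphur-dioxide contribution → 0.4308 μm/a
  chloride contribution → 7.06 μm/a
  ⇒ r_corr(zinc) = 7.491 μm/a
Power-law: D(13) = r_corr · 13^0.813
  D(13) = 7.491 × 13^0.813 = 7.491 × 8.047 = 60.28 μm

D(13) = 60.3 μm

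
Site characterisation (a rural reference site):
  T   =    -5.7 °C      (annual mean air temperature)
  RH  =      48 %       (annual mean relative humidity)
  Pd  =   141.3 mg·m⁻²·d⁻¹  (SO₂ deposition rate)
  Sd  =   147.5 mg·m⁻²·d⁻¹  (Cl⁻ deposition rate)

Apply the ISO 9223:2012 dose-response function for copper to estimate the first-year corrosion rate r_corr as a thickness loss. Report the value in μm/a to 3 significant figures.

copper: T≤10 °C ⇒ hinge +0.126·(-5.7−10) = -1.9782
  SO₂ term: 0.0053·141.3^0.26·exp(0.059·48-1.9782) = 0.04509
  Cl⁻ term: 0.01025·147.5^0.27·exp(0.036·48+0.049·-5.7) = 0.1681
  sum: 0.04509 + 0.1681 → r_corr = 0.2132 μm/a

r_corr = 0.213 μm/a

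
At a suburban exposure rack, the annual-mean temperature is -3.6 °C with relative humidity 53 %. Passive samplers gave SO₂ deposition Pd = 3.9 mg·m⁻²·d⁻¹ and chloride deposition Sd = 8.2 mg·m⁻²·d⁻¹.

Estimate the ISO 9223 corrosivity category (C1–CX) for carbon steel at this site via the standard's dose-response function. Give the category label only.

carbon steel: f(T) = +0.150·(T−10) [T≤10 °C] = -2.0400
  sulphur-dioxide contribution → 1.348 μm/a
  chloride contribution → 1.872 μm/a
  ⇒ r_corr(carbon steel) = 3.22 μm/a
3.22 μm/a falls in (1.3, 25] for carbon steel → category C2

C2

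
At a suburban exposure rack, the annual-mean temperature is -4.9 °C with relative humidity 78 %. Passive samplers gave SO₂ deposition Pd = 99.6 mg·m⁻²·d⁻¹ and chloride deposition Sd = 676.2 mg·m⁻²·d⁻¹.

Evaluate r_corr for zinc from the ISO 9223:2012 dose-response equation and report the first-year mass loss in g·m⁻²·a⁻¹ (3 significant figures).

r_corr = 20.6 g·m⁻²·a⁻¹

zinc: temperature factor f = +0.038·(-14.9) = -0.5662
  sulphur-dioxide contribution → 2.005 μm/a
  chloride contribution → 0.8837 μm/a
  total first-year rate 2.889 μm/a
Convert to mass loss: 2.889 μm/a × 7.14 g/cm³ = 20.63 g·m⁻²·a⁻¹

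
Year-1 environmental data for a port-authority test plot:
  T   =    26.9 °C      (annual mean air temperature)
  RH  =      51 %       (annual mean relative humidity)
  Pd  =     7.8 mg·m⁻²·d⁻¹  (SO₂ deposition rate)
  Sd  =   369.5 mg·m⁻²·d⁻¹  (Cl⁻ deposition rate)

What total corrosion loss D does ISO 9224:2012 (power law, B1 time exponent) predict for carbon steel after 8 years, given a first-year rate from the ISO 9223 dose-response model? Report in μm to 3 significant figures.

carbon steel: T>10 °C ⇒ hinge -0.054·(26.9−10) = -0.9126
  Pd branch = 1.77·Pd^0.52·e^(0.02·RH+f) = 5.735 μm/a
  Sd branch = 0.102·Sd^0.62·e^(0.033·RH+0.04·T) = 62.91 μm/a
  sum: 5.735 + 62.91 → r_corr = 68.65 μm/a
ISO 9224: D(t) = r_corr · t^b with b = 0.523 (carbon steel, B1)
  D(8) = 68.65 × 8^0.523 = 68.65 × 2.967 = 203.7 μm

D(8) = 204 μm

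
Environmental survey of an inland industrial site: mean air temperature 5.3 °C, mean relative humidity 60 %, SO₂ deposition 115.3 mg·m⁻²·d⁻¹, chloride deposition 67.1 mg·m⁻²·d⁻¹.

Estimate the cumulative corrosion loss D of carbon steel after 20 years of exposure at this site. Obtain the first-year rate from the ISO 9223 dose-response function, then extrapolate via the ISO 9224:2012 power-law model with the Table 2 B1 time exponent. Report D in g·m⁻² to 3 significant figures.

D(20) = 1.76e+03 g·m⁻²

carbon steel: temperature factor f = +0.150·(-4.7) = -0.7050
  sulphur-dioxide contribution → 34.28 μm/a
  chloride contribution → 12.39 μm/a
  total first-year rate 46.68 μm/a
Long-term exponent b (ISO 9224 Table 2, B1) = 0.523
  D(20) = 46.68 × 20^0.523 = 46.68 × 4.791 = 223.6 μm
  Mass loss = 223.6 μm × 7.85 g/cm³ = 1756 g·m⁻²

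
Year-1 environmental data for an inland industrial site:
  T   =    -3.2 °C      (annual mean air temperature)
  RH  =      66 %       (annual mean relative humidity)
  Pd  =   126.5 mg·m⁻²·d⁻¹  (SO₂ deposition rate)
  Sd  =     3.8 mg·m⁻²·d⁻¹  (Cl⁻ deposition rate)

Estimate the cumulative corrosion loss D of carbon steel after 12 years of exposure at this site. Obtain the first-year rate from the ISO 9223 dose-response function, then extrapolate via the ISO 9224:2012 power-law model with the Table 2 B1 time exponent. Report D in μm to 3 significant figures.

carbon steel: f(T) = +0.150·(T−10) [T≤10 °C] = -1.9800
  sulphur-dioxide contribution → 11.34 μm/a
  chloride contribution → 1.813 μm/a
  total first-year rate 13.15 μm/a
ISO 9224: D(t) = r_corr · t^b with b = 0.523 (carbon steel, B1)
  D(12) = 13.15 × 12^0.523 = 13.15 × 3.668 = 48.22 μm

D(12) = 48.2 μm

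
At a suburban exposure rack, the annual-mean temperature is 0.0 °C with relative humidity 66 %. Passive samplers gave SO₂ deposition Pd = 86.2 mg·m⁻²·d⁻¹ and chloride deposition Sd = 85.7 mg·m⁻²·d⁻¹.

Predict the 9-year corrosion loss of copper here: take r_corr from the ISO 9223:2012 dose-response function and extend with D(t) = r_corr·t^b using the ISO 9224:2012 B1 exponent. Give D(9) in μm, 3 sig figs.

D(9) = 2.61 μm

copper: f(T) = +0.126·(T−10) [T≤10 °C] = -1.2600
  sulphur-dioxide contribution → 0.2352 μm/a
  chloride contribution → 0.3669 μm/a
  ⇒ r_corr(copper) = 0.6021 μm/a
Power-law: D(9) = r_corr · 9^0.667
  D(9) = 0.6021 × 9^0.667 = 0.6021 × 4.33 = 2.607 μm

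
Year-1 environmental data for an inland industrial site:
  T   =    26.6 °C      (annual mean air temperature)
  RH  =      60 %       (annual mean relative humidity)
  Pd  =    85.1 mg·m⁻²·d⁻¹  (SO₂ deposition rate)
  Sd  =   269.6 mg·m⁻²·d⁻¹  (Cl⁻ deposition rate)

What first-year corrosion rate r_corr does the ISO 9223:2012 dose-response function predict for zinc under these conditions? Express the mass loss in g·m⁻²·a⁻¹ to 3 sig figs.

zinc: T>10 °C ⇒ hinge -0.071·(26.6−10) = -1.1786
  sulphur-dioxide contribution → 0.4432 μm/a
  chloride contribution → 6.591 μm/a
  ⇒ r_corr(zinc) = 7.034 μm/a
Convert to mass loss: 7.034 μm/a × 7.14 g/cm³ = 50.22 g·m⁻²·a⁻¹

r_corr = 50.2 g·m⁻²·a⁻¹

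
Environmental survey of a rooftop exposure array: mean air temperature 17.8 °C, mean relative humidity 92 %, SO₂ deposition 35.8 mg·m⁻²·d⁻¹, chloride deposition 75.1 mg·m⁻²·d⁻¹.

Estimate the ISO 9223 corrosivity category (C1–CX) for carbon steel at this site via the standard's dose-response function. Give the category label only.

carbon steel: T>10 °C ⇒ hinge -0.054·(17.8−10) = -0.4212
  sulphur-dioxide contribution → 47.01 μm/a
  chloride contribution → 62.98 μm/a
  total first-year rate 110 μm/a
Category bounds: 80…200 μm/a bracket r_corr ⇒ C5

C5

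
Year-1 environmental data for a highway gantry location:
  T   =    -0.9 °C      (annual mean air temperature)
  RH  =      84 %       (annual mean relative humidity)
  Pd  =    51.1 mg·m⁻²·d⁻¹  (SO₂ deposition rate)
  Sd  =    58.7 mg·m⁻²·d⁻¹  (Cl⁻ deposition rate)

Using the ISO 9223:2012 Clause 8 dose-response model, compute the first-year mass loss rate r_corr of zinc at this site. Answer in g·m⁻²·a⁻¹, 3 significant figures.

zinc: temperature factor f = +0.038·(-10.9) = -0.4142
  SO₂ term: 0.0129·51.1^0.44·exp(0.046·84-0.4142) = 2.294
  Sd branch = 0.0175·Sd^0.57·e^(0.008·RH+0.085·T) = 0.3234 μm/a
  sum: 2.294 + 0.3234 → r_corr = 2.617 μm/a
Convert to mass loss: 2.617 μm/a × 7.14 g/cm³ = 18.69 g·m⁻²·a⁻¹

r_corr = 18.7 g·m⁻²·a⁻¹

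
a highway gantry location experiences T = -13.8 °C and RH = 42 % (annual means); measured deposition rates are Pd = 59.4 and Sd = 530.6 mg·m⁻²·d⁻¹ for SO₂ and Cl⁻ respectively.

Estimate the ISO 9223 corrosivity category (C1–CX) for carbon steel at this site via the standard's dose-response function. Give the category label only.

C2

carbon steel: f(T) = +0.150·(T−10) [T≤10 °C] = -3.5700
  SO₂ term: 1.77·59.4^0.52·exp(0.02·42-3.5700) = 0.9654
  Sd branch = 0.102·Sd^0.62·e^(0.033·RH+0.04·T) = 11.49 μm/a
  r_corr = 0.9654 + 11.49 = 12.45 μm/a
ISO 9223 Table 2 (carbon steel): 1.3 < 12.5 ≤ 25 μm/a ⇒ C2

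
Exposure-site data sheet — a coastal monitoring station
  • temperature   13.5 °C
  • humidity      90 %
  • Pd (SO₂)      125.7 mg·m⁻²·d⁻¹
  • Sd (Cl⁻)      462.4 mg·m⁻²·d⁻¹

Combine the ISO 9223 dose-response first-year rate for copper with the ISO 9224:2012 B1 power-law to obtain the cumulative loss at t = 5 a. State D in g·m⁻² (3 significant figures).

copper: temperature factor f = -0.080·(3.5) = -0.2800
  sulphur-dioxide contribution → 2.848 μm/a
  chloride contribution → 2.659 μm/a
  total first-year rate 5.507 μm/a
Long-term exponent b (ISO 9224 Table 2, B1) = 0.667
  D(5) = 5.507 × 5^0.667 = 5.507 × 2.926 = 16.11 μm
  Mass loss = 16.11 μm × 8.96 g/cm³ = 144.4 g·m⁻²

D(5) = 144 g·m⁻²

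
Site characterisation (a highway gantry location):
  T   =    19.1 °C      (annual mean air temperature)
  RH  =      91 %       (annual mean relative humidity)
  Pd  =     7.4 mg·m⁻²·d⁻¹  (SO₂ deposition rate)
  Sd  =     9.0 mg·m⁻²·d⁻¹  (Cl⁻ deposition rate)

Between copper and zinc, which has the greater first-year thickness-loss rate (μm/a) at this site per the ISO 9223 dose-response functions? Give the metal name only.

copper: temperature factor f = -0.080·(9.1) = -0.7280
  Pd branch = 0.0053·Pd^0.26·e^(0.059·RH+f) = 0.9244 μm/a
  Cl⁻ term: 0.01025·9.0^0.27·exp(0.036·91+0.049·19.1) = 1.252
  r_corr = 0.9244 + 1.252 = 2.176 μm/a
zinc: f(T) = -0.071·(T−10) [T>10 °C] = -0.6461
  Pd branch = 0.0129·Pd^0.44·e^(0.046·RH+f) = 1.073 μm/a
  Cl⁻ term: 0.0175·9.0^0.57·exp(0.008·91+0.085·19.1) = 0.643
  sum: 1.073 + 0.643 → r_corr = 1.716 μm/a
Ordering by μm/a: copper (2.18) > zinc (1.72)

copper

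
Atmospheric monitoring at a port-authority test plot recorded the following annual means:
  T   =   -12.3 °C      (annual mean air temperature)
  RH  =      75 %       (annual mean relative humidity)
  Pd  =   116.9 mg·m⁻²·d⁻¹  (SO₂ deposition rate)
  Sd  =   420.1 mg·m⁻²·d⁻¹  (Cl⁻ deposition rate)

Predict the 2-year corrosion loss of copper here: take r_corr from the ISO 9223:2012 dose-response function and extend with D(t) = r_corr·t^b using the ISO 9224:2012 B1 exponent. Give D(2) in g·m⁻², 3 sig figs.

copper: temperature factor f = +0.126·(-22.3) = -2.8098
  Pd branch = 0.0053·Pd^0.26·e^(0.059·RH+f) = 0.09191 μm/a
  Cl⁻ term: 0.01025·420.1^0.27·exp(0.036·75+0.049·-12.3) = 0.4265
  sum: 0.09191 + 0.4265 → r_corr = 0.5184 μm/a
Power-law: D(2) = r_corr · 2^0.667
  D(2) = 0.5184 × 2^0.667 = 0.5184 × 1.588 = 0.8231 μm
  Mass loss = 0.8231 μm × 8.96 g/cm³ = 7.375 g·m⁻²

D(2) = 7.37 g·m⁻²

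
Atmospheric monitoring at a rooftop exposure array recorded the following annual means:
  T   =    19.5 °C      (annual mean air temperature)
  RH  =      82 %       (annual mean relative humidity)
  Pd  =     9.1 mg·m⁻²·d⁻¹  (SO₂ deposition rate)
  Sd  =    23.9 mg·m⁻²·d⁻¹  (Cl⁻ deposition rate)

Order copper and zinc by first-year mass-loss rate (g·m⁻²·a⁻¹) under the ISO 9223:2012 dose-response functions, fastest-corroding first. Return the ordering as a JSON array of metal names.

copper: f(T) = -0.080·(T−10) [T>10 °C] = -0.7600
  Pd branch = 0.0053·Pd^0.26·e^(0.059·RH+f) = 0.5555 μm/a
  Cl⁻ term: 0.01025·23.9^0.27·exp(0.036·82+0.049·19.5) = 1.202
  sum: 0.5555 + 1.202 → r_corr = 1.757 μm/a
  mass loss = 1.757 μm/a × 8.96 g/cm³ = 15.75 g·m⁻²·a⁻¹
zinc: f(T) = -0.071·(T−10) [T>10 °C] = -0.6745
  Pd branch = 0.0129·Pd^0.44·e^(0.046·RH+f) = 0.7547 μm/a
  Cl⁻ term: 0.0175·23.9^0.57·exp(0.008·82+0.085·19.5) = 1.08
  sum: 0.7547 + 1.08 → r_corr = 1.835 μm/a
  mass loss = 1.835 μm/a × 7.14 g/cm³ = 13.1 g·m⁻²·a⁻¹
Ordering by g·m⁻²·a⁻¹: copper (15.7) > zinc (13.1)

["copper", "zinc"]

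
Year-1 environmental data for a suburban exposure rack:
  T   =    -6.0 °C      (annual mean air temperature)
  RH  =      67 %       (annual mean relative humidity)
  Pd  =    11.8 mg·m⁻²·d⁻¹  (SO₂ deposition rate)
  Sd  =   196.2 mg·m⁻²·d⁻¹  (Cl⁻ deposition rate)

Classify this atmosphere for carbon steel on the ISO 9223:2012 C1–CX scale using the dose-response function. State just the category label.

carbon steel: T≤10 °C ⇒ hinge +0.150·(-6.0−10) = -2.4000
  sulphur-dioxide contribution → 2.213 μm/a
  chloride contribution → 19.32 μm/a
  total first-year rate 21.54 μm/a
ISO 9223 Table 2 (carbon steel): 1.3 < 21.5 ≤ 25 μm/a ⇒ C2

C2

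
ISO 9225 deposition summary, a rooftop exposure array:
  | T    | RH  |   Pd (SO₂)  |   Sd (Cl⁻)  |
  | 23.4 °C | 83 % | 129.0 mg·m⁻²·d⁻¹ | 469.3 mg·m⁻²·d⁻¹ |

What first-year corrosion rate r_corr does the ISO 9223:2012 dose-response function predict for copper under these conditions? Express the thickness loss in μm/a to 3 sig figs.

r_corr = 4.23 μm/a

copper: T>10 °C ⇒ hinge -0.080·(23.4−10) = -1.0720
  Pd branch = 0.0053·Pd^0.26·e^(0.059·RH+f) = 0.8594 μm/a
  Sd branch = 0.01025·Sd^0.27·e^(0.036·RH+0.049·T) = 3.37 μm/a
  r_corr = 0.8594 + 3.37 = 4.23 μm/a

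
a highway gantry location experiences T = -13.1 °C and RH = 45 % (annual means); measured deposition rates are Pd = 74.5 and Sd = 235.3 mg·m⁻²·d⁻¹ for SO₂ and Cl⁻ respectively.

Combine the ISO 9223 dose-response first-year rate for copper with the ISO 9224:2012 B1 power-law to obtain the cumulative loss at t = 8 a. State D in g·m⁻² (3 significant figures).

D(8) = 4.72 g·m⁻²

copper: T≤10 °C ⇒ hinge +0.126·(-13.1−10) = -2.9106
  sulphur-dioxide contribution → 0.01259 μm/a
  chloride contribution → 0.1191 μm/a
  total first-year rate 0.1317 μm/a
Long-term exponent b (ISO 9224 Table 2, B1) = 0.667
  D(8) = 0.1317 × 8^0.667 = 0.1317 × 4.003 = 0.5271 μm
  Mass loss = 0.5271 μm × 8.96 g/cm³ = 4.722 g·m⁻²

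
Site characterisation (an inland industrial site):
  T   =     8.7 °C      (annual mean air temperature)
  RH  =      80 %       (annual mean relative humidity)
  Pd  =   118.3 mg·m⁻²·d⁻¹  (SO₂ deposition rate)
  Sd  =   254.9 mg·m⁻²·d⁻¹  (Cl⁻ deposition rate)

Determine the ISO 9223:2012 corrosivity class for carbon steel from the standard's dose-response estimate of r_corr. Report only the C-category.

carbon steel: T≤10 °C ⇒ hinge +0.150·(8.7−10) = -0.1950
  sulphur-dioxide contribution → 86.32 μm/a
  chloride contribution → 62.84 μm/a
  total first-year rate 149.2 μm/a
ISO 9223 Table 2 (carbon steel): 80 < 149 ≤ 200 μm/a ⇒ C5

C5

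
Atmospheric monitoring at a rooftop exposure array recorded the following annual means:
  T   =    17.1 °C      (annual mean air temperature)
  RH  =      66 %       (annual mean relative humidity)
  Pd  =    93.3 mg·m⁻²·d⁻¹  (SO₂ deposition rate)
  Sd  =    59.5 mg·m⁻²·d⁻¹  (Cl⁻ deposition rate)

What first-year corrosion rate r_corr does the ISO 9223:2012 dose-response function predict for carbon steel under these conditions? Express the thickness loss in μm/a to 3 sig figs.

r_corr = 70.2 μm/a

carbon steel: temperature factor f = -0.054·(7.1) = -0.3834
  Pd branch = 1.77·Pd^0.52·e^(0.02·RH+f) = 47.76 μm/a
  Cl⁻ term: 0.102·59.5^0.62·exp(0.033·66+0.04·17.1) = 22.48
  r_corr = 47.76 + 22.48 = 70.24 μm/a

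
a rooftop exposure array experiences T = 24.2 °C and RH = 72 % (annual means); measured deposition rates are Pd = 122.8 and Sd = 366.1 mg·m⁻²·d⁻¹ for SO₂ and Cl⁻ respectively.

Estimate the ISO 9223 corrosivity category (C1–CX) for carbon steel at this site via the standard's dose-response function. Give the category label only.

carbon steel: T>10 °C ⇒ hinge -0.054·(24.2−10) = -0.7668
  sulphur-dioxide contribution → 42.34 μm/a
  chloride contribution → 112.3 μm/a
  total first-year rate 154.6 μm/a
ISO 9223 Table 2 (carbon steel): 80 < 155 ≤ 200 μm/a ⇒ C5

C5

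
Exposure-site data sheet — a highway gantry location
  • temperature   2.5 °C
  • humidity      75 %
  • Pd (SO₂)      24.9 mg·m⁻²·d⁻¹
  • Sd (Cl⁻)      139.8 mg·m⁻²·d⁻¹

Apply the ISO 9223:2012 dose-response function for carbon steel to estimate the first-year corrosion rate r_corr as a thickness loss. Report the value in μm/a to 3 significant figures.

carbon steel: T≤10 °C ⇒ hinge +0.150·(2.5−10) = -1.1250
  sulphur-dioxide contribution → 13.7 μm/a
  chloride contribution → 28.65 μm/a
  total first-year rate 42.35 μm/a

r_corr = 42.4 μm/a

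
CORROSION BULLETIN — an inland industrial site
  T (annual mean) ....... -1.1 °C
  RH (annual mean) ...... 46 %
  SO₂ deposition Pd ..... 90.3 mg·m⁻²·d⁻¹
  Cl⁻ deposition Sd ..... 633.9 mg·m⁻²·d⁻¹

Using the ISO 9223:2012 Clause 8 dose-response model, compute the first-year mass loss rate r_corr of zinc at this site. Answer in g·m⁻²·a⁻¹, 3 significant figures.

zinc: f(T) = +0.038·(T−10) [T≤10 °C] = -0.4218
  Pd branch = 0.0129·Pd^0.44·e^(0.046·RH+f) = 0.5092 μm/a
  Cl⁻ term: 0.0175·633.9^0.57·exp(0.008·46+0.085·-1.1) = 0.9108
  sum: 0.5092 + 0.9108 → r_corr = 1.42 μm/a
Convert to mass loss: 1.42 μm/a × 7.14 g/cm³ = 10.14 g·m⁻²·a⁻¹

r_corr = 10.1 g·m⁻²·a⁻¹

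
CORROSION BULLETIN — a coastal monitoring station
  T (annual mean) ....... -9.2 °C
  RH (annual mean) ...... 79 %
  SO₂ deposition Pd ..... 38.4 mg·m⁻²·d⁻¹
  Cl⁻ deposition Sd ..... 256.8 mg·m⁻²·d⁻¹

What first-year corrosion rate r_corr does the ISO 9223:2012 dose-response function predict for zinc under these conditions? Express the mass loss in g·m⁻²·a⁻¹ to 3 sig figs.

r_corr = 10.9 g·m⁻²·a⁻¹

zinc: temperature factor f = +0.038·(-19.2) = -0.7296
  sulphur-dioxide contribution → 1.172 μm/a
  chloride contribution → 0.3559 μm/a
  total first-year rate 1.528 μm/a
Convert to mass loss: 1.528 μm/a × 7.14 g/cm³ = 10.91 g·m⁻²·a⁻¹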